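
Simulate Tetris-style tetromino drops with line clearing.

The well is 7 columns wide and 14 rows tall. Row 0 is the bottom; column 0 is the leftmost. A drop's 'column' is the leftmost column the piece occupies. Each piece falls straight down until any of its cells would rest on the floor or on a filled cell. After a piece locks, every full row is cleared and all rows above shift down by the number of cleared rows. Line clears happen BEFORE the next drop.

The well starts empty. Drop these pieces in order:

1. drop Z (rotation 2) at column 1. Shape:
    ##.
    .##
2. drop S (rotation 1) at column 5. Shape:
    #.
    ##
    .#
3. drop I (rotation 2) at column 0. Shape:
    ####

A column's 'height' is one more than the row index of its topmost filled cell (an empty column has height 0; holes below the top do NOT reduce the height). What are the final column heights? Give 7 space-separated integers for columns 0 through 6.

Drop 1: Z rot2 at col 1 lands with bottom-row=0; cleared 0 line(s) (total 0); column heights now [0 2 2 1 0 0 0], max=2
Drop 2: S rot1 at col 5 lands with bottom-row=0; cleared 0 line(s) (total 0); column heights now [0 2 2 1 0 3 2], max=3
Drop 3: I rot2 at col 0 lands with bottom-row=2; cleared 0 line(s) (total 0); column heights now [3 3 3 3 0 3 2], max=3

Answer: 3 3 3 3 0 3 2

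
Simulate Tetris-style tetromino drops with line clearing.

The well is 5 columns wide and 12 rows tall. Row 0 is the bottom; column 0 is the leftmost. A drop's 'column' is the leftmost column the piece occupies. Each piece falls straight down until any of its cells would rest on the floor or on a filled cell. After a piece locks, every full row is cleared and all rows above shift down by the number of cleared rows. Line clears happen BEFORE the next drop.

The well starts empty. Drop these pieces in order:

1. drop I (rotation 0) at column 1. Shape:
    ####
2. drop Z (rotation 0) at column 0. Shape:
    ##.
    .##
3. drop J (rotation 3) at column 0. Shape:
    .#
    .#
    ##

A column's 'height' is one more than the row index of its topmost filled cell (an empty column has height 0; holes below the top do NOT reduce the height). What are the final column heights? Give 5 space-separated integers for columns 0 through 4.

Drop 1: I rot0 at col 1 lands with bottom-row=0; cleared 0 line(s) (total 0); column heights now [0 1 1 1 1], max=1
Drop 2: Z rot0 at col 0 lands with bottom-row=1; cleared 0 line(s) (total 0); column heights now [3 3 2 1 1], max=3
Drop 3: J rot3 at col 0 lands with bottom-row=3; cleared 0 line(s) (total 0); column heights now [4 6 2 1 1], max=6

Answer: 4 6 2 1 1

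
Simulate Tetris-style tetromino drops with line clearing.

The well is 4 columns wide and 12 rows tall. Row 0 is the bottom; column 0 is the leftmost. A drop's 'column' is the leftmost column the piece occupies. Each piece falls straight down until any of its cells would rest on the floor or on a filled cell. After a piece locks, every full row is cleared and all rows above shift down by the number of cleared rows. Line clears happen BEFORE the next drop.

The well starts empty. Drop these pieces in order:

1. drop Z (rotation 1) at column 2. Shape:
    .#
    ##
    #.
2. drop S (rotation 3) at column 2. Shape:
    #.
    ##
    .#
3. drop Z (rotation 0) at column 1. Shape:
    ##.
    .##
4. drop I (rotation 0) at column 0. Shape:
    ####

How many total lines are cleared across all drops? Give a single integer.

Answer: 1

Derivation:
Drop 1: Z rot1 at col 2 lands with bottom-row=0; cleared 0 line(s) (total 0); column heights now [0 0 2 3], max=3
Drop 2: S rot3 at col 2 lands with bottom-row=3; cleared 0 line(s) (total 0); column heights now [0 0 6 5], max=6
Drop 3: Z rot0 at col 1 lands with bottom-row=6; cleared 0 line(s) (total 0); column heights now [0 8 8 7], max=8
Drop 4: I rot0 at col 0 lands with bottom-row=8; cleared 1 line(s) (total 1); column heights now [0 8 8 7], max=8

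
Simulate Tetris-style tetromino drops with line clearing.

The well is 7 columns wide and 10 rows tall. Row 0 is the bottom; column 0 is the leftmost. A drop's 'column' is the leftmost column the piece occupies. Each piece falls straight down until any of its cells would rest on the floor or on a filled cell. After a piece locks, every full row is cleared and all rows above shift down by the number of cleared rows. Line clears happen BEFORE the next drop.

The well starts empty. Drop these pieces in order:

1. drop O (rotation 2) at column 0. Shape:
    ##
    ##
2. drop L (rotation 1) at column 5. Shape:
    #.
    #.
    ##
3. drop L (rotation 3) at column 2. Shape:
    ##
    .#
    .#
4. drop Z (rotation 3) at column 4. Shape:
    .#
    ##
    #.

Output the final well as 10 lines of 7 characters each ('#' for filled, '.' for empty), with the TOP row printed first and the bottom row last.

Answer: .......
.......
.......
.......
.......
.....#.
....##.
..####.
##.#.#.
##.#.##

Derivation:
Drop 1: O rot2 at col 0 lands with bottom-row=0; cleared 0 line(s) (total 0); column heights now [2 2 0 0 0 0 0], max=2
Drop 2: L rot1 at col 5 lands with bottom-row=0; cleared 0 line(s) (total 0); column heights now [2 2 0 0 0 3 1], max=3
Drop 3: L rot3 at col 2 lands with bottom-row=0; cleared 0 line(s) (total 0); column heights now [2 2 3 3 0 3 1], max=3
Drop 4: Z rot3 at col 4 lands with bottom-row=2; cleared 0 line(s) (total 0); column heights now [2 2 3 3 4 5 1], max=5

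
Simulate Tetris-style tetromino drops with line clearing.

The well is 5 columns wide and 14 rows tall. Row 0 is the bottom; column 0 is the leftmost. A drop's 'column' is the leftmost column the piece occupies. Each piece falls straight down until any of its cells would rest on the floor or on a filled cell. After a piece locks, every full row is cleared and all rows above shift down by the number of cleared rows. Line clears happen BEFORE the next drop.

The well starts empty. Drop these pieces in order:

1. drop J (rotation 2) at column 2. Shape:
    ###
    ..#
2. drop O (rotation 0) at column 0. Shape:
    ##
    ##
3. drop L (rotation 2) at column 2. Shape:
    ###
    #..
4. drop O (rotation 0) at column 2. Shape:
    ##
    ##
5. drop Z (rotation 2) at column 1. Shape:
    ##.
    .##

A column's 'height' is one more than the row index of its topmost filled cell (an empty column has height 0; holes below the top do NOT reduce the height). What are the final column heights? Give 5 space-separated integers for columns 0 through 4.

Answer: 1 6 6 5 2

Derivation:
Drop 1: J rot2 at col 2 lands with bottom-row=0; cleared 0 line(s) (total 0); column heights now [0 0 2 2 2], max=2
Drop 2: O rot0 at col 0 lands with bottom-row=0; cleared 1 line(s) (total 1); column heights now [1 1 0 0 1], max=1
Drop 3: L rot2 at col 2 lands with bottom-row=0; cleared 0 line(s) (total 1); column heights now [1 1 2 2 2], max=2
Drop 4: O rot0 at col 2 lands with bottom-row=2; cleared 0 line(s) (total 1); column heights now [1 1 4 4 2], max=4
Drop 5: Z rot2 at col 1 lands with bottom-row=4; cleared 0 line(s) (total 1); column heights now [1 6 6 5 2], max=6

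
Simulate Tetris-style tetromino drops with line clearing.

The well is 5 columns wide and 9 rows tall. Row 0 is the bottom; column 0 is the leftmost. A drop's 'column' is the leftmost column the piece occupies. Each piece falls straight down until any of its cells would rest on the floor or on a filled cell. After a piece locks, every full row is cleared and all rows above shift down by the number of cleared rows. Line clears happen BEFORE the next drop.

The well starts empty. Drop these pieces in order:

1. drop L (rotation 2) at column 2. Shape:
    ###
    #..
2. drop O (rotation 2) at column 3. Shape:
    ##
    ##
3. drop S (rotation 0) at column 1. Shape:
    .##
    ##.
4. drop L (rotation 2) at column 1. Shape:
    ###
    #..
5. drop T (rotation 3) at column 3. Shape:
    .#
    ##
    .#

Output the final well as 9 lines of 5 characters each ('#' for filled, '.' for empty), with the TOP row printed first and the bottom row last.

Answer: .....
....#
...##
.####
.###.
.####
...##
..###
..#..

Derivation:
Drop 1: L rot2 at col 2 lands with bottom-row=0; cleared 0 line(s) (total 0); column heights now [0 0 2 2 2], max=2
Drop 2: O rot2 at col 3 lands with bottom-row=2; cleared 0 line(s) (total 0); column heights now [0 0 2 4 4], max=4
Drop 3: S rot0 at col 1 lands with bottom-row=3; cleared 0 line(s) (total 0); column heights now [0 4 5 5 4], max=5
Drop 4: L rot2 at col 1 lands with bottom-row=4; cleared 0 line(s) (total 0); column heights now [0 6 6 6 4], max=6
Drop 5: T rot3 at col 3 lands with bottom-row=5; cleared 0 line(s) (total 0); column heights now [0 6 6 7 8], max=8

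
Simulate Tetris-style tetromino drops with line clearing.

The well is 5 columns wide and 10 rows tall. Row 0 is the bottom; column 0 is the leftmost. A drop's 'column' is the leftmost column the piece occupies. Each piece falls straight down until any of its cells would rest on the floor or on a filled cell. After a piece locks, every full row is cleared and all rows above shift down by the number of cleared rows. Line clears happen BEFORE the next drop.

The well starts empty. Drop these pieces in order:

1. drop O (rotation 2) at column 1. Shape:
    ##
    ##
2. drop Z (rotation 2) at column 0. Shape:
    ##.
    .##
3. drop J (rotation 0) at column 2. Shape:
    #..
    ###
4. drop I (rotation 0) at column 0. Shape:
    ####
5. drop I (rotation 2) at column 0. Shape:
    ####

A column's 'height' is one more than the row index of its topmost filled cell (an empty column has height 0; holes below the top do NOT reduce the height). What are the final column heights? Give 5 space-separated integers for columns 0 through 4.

Drop 1: O rot2 at col 1 lands with bottom-row=0; cleared 0 line(s) (total 0); column heights now [0 2 2 0 0], max=2
Drop 2: Z rot2 at col 0 lands with bottom-row=2; cleared 0 line(s) (total 0); column heights now [4 4 3 0 0], max=4
Drop 3: J rot0 at col 2 lands with bottom-row=3; cleared 1 line(s) (total 1); column heights now [0 3 4 0 0], max=4
Drop 4: I rot0 at col 0 lands with bottom-row=4; cleared 0 line(s) (total 1); column heights now [5 5 5 5 0], max=5
Drop 5: I rot2 at col 0 lands with bottom-row=5; cleared 0 line(s) (total 1); column heights now [6 6 6 6 0], max=6

Answer: 6 6 6 6 0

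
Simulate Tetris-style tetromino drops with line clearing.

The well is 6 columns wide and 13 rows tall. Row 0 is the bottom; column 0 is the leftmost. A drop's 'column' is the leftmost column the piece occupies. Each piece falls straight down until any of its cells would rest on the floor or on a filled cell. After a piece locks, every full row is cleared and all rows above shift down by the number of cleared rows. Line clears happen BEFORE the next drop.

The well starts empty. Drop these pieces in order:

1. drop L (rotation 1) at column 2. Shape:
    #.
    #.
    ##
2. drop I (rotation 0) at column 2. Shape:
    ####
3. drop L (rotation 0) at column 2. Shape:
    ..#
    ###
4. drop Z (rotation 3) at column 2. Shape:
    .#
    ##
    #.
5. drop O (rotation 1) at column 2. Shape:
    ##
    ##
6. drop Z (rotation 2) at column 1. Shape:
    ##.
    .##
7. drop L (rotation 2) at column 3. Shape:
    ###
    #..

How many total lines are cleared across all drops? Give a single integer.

Answer: 0

Derivation:
Drop 1: L rot1 at col 2 lands with bottom-row=0; cleared 0 line(s) (total 0); column heights now [0 0 3 1 0 0], max=3
Drop 2: I rot0 at col 2 lands with bottom-row=3; cleared 0 line(s) (total 0); column heights now [0 0 4 4 4 4], max=4
Drop 3: L rot0 at col 2 lands with bottom-row=4; cleared 0 line(s) (total 0); column heights now [0 0 5 5 6 4], max=6
Drop 4: Z rot3 at col 2 lands with bottom-row=5; cleared 0 line(s) (total 0); column heights now [0 0 7 8 6 4], max=8
Drop 5: O rot1 at col 2 lands with bottom-row=8; cleared 0 line(s) (total 0); column heights now [0 0 10 10 6 4], max=10
Drop 6: Z rot2 at col 1 lands with bottom-row=10; cleared 0 line(s) (total 0); column heights now [0 12 12 11 6 4], max=12
Drop 7: L rot2 at col 3 lands with bottom-row=11; cleared 0 line(s) (total 0); column heights now [0 12 12 13 13 13], max=13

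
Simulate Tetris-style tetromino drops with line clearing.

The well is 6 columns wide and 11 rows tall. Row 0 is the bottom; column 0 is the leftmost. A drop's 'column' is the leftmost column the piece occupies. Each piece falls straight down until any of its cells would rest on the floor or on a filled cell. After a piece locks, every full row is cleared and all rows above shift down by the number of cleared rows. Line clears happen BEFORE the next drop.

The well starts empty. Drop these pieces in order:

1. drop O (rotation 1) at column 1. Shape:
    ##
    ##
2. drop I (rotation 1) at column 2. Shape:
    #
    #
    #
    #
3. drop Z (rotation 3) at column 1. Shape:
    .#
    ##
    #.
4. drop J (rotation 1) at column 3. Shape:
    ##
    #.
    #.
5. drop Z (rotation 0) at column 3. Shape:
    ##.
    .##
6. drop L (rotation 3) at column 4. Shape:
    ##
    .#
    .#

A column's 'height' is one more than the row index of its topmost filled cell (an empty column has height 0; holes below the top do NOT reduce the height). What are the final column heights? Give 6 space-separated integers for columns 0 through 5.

Drop 1: O rot1 at col 1 lands with bottom-row=0; cleared 0 line(s) (total 0); column heights now [0 2 2 0 0 0], max=2
Drop 2: I rot1 at col 2 lands with bottom-row=2; cleared 0 line(s) (total 0); column heights now [0 2 6 0 0 0], max=6
Drop 3: Z rot3 at col 1 lands with bottom-row=5; cleared 0 line(s) (total 0); column heights now [0 7 8 0 0 0], max=8
Drop 4: J rot1 at col 3 lands with bottom-row=0; cleared 0 line(s) (total 0); column heights now [0 7 8 3 3 0], max=8
Drop 5: Z rot0 at col 3 lands with bottom-row=3; cleared 0 line(s) (total 0); column heights now [0 7 8 5 5 4], max=8
Drop 6: L rot3 at col 4 lands with bottom-row=4; cleared 0 line(s) (total 0); column heights now [0 7 8 5 7 7], max=8

Answer: 0 7 8 5 7 7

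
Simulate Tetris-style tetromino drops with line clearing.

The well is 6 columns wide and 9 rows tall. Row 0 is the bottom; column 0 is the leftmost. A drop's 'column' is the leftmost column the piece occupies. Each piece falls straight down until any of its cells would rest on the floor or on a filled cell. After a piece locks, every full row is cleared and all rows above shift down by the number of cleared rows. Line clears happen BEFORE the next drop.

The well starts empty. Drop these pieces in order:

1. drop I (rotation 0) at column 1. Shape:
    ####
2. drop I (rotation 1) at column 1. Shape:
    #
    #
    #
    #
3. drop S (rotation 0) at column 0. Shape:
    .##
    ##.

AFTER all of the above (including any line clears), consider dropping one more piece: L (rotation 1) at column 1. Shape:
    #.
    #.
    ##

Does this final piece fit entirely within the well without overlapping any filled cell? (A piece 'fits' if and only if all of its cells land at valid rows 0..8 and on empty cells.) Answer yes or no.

Drop 1: I rot0 at col 1 lands with bottom-row=0; cleared 0 line(s) (total 0); column heights now [0 1 1 1 1 0], max=1
Drop 2: I rot1 at col 1 lands with bottom-row=1; cleared 0 line(s) (total 0); column heights now [0 5 1 1 1 0], max=5
Drop 3: S rot0 at col 0 lands with bottom-row=5; cleared 0 line(s) (total 0); column heights now [6 7 7 1 1 0], max=7
Test piece L rot1 at col 1 (width 2): heights before test = [6 7 7 1 1 0]; fits = False

Answer: no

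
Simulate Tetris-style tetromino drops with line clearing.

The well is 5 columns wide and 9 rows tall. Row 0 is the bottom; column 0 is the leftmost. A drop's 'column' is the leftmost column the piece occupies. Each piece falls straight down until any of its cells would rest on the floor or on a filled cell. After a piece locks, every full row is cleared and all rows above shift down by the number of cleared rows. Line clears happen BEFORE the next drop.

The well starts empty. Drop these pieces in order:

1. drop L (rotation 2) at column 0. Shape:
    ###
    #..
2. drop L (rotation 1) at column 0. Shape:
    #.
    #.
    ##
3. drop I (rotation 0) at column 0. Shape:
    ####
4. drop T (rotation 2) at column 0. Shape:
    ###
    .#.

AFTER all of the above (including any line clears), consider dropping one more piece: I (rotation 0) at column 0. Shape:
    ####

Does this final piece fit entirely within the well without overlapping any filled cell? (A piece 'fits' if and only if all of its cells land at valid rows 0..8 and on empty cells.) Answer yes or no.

Answer: yes

Derivation:
Drop 1: L rot2 at col 0 lands with bottom-row=0; cleared 0 line(s) (total 0); column heights now [2 2 2 0 0], max=2
Drop 2: L rot1 at col 0 lands with bottom-row=2; cleared 0 line(s) (total 0); column heights now [5 3 2 0 0], max=5
Drop 3: I rot0 at col 0 lands with bottom-row=5; cleared 0 line(s) (total 0); column heights now [6 6 6 6 0], max=6
Drop 4: T rot2 at col 0 lands with bottom-row=6; cleared 0 line(s) (total 0); column heights now [8 8 8 6 0], max=8
Test piece I rot0 at col 0 (width 4): heights before test = [8 8 8 6 0]; fits = True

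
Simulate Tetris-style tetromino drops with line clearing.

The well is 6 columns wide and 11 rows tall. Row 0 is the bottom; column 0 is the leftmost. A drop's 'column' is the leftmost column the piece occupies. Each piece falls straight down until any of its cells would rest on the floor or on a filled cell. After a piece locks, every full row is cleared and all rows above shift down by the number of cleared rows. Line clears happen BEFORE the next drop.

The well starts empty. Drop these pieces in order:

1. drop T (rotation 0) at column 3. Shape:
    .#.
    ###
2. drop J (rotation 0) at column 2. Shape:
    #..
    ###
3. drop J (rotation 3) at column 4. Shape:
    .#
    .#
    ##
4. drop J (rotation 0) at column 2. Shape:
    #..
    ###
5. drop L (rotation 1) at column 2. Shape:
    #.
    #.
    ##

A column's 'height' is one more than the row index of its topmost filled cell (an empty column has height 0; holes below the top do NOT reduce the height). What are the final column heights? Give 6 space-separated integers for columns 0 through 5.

Answer: 0 0 9 7 5 6

Derivation:
Drop 1: T rot0 at col 3 lands with bottom-row=0; cleared 0 line(s) (total 0); column heights now [0 0 0 1 2 1], max=2
Drop 2: J rot0 at col 2 lands with bottom-row=2; cleared 0 line(s) (total 0); column heights now [0 0 4 3 3 1], max=4
Drop 3: J rot3 at col 4 lands with bottom-row=3; cleared 0 line(s) (total 0); column heights now [0 0 4 3 4 6], max=6
Drop 4: J rot0 at col 2 lands with bottom-row=4; cleared 0 line(s) (total 0); column heights now [0 0 6 5 5 6], max=6
Drop 5: L rot1 at col 2 lands with bottom-row=6; cleared 0 line(s) (total 0); column heights now [0 0 9 7 5 6], max=9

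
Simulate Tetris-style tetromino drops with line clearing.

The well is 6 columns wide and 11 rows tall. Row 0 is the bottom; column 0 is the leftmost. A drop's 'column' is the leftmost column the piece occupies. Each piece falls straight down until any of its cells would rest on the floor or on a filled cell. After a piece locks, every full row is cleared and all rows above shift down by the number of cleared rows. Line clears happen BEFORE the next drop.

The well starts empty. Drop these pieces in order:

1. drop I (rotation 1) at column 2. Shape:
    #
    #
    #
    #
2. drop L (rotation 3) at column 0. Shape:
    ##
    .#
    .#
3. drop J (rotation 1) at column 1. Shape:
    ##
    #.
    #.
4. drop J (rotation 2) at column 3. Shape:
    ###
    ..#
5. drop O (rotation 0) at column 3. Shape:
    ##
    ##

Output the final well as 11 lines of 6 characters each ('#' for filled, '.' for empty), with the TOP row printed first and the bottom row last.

Drop 1: I rot1 at col 2 lands with bottom-row=0; cleared 0 line(s) (total 0); column heights now [0 0 4 0 0 0], max=4
Drop 2: L rot3 at col 0 lands with bottom-row=0; cleared 0 line(s) (total 0); column heights now [3 3 4 0 0 0], max=4
Drop 3: J rot1 at col 1 lands with bottom-row=3; cleared 0 line(s) (total 0); column heights now [3 6 6 0 0 0], max=6
Drop 4: J rot2 at col 3 lands with bottom-row=0; cleared 0 line(s) (total 0); column heights now [3 6 6 2 2 2], max=6
Drop 5: O rot0 at col 3 lands with bottom-row=2; cleared 0 line(s) (total 0); column heights now [3 6 6 4 4 2], max=6

Answer: ......
......
......
......
......
.##...
.#....
.####.
#####.
.#####
.##..#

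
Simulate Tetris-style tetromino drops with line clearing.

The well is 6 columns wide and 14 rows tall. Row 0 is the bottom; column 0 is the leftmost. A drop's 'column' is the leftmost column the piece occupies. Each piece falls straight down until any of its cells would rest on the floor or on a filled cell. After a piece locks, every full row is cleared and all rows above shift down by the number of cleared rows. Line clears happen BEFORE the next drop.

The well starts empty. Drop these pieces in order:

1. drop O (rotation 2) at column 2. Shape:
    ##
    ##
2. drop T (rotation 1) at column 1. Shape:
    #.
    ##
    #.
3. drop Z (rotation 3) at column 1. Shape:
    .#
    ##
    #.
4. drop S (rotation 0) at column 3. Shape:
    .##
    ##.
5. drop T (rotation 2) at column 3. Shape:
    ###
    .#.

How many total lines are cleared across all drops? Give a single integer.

Answer: 0

Derivation:
Drop 1: O rot2 at col 2 lands with bottom-row=0; cleared 0 line(s) (total 0); column heights now [0 0 2 2 0 0], max=2
Drop 2: T rot1 at col 1 lands with bottom-row=1; cleared 0 line(s) (total 0); column heights now [0 4 3 2 0 0], max=4
Drop 3: Z rot3 at col 1 lands with bottom-row=4; cleared 0 line(s) (total 0); column heights now [0 6 7 2 0 0], max=7
Drop 4: S rot0 at col 3 lands with bottom-row=2; cleared 0 line(s) (total 0); column heights now [0 6 7 3 4 4], max=7
Drop 5: T rot2 at col 3 lands with bottom-row=4; cleared 0 line(s) (total 0); column heights now [0 6 7 6 6 6], max=7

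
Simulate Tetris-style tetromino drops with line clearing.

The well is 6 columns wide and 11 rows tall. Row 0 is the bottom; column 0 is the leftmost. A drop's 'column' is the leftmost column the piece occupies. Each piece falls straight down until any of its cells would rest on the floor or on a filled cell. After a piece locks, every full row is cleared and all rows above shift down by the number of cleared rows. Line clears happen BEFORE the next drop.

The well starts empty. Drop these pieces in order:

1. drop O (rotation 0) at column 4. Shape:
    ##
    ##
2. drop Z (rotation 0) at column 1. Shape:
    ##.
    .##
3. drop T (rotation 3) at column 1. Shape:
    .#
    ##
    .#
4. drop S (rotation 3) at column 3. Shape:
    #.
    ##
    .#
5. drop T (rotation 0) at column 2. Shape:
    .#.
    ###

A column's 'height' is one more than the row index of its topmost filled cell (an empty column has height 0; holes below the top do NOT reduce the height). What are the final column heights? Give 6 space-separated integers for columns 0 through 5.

Drop 1: O rot0 at col 4 lands with bottom-row=0; cleared 0 line(s) (total 0); column heights now [0 0 0 0 2 2], max=2
Drop 2: Z rot0 at col 1 lands with bottom-row=0; cleared 0 line(s) (total 0); column heights now [0 2 2 1 2 2], max=2
Drop 3: T rot3 at col 1 lands with bottom-row=2; cleared 0 line(s) (total 0); column heights now [0 4 5 1 2 2], max=5
Drop 4: S rot3 at col 3 lands with bottom-row=2; cleared 0 line(s) (total 0); column heights now [0 4 5 5 4 2], max=5
Drop 5: T rot0 at col 2 lands with bottom-row=5; cleared 0 line(s) (total 0); column heights now [0 4 6 7 6 2], max=7

Answer: 0 4 6 7 6 2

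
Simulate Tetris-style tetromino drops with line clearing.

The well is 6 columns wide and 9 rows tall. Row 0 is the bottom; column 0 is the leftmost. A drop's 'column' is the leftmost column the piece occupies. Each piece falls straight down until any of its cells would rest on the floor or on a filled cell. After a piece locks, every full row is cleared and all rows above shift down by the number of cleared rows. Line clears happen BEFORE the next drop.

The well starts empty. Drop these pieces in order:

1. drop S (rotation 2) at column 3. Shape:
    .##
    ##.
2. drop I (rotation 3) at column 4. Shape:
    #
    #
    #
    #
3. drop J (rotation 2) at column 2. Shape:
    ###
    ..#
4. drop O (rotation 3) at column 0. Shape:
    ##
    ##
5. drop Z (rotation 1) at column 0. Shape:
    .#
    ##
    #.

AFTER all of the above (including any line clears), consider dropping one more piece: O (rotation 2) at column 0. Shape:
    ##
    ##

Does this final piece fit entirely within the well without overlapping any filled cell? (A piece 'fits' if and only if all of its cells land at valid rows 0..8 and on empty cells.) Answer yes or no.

Answer: yes

Derivation:
Drop 1: S rot2 at col 3 lands with bottom-row=0; cleared 0 line(s) (total 0); column heights now [0 0 0 1 2 2], max=2
Drop 2: I rot3 at col 4 lands with bottom-row=2; cleared 0 line(s) (total 0); column heights now [0 0 0 1 6 2], max=6
Drop 3: J rot2 at col 2 lands with bottom-row=6; cleared 0 line(s) (total 0); column heights now [0 0 8 8 8 2], max=8
Drop 4: O rot3 at col 0 lands with bottom-row=0; cleared 0 line(s) (total 0); column heights now [2 2 8 8 8 2], max=8
Drop 5: Z rot1 at col 0 lands with bottom-row=2; cleared 0 line(s) (total 0); column heights now [4 5 8 8 8 2], max=8
Test piece O rot2 at col 0 (width 2): heights before test = [4 5 8 8 8 2]; fits = True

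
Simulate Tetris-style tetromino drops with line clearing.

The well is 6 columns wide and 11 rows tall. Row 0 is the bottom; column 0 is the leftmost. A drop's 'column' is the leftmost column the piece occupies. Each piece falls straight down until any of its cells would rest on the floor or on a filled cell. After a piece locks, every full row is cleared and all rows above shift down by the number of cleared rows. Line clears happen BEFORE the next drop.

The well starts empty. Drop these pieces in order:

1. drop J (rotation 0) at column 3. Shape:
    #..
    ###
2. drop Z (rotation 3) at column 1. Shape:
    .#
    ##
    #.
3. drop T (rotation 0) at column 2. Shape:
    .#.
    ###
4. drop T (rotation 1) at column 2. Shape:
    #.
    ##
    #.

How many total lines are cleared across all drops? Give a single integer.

Drop 1: J rot0 at col 3 lands with bottom-row=0; cleared 0 line(s) (total 0); column heights now [0 0 0 2 1 1], max=2
Drop 2: Z rot3 at col 1 lands with bottom-row=0; cleared 0 line(s) (total 0); column heights now [0 2 3 2 1 1], max=3
Drop 3: T rot0 at col 2 lands with bottom-row=3; cleared 0 line(s) (total 0); column heights now [0 2 4 5 4 1], max=5
Drop 4: T rot1 at col 2 lands with bottom-row=4; cleared 0 line(s) (total 0); column heights now [0 2 7 6 4 1], max=7

Answer: 0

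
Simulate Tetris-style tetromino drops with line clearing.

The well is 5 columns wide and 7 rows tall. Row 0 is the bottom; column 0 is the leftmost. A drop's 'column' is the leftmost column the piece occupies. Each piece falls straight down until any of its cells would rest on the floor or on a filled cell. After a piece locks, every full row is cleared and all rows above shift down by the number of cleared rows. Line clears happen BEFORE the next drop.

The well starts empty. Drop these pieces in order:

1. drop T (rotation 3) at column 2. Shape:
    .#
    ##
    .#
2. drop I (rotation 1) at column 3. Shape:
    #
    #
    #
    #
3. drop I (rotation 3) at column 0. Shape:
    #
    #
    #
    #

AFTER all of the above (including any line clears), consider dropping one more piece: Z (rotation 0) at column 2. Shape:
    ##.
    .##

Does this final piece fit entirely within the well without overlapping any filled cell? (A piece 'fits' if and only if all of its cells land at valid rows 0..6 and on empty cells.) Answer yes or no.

Answer: no

Derivation:
Drop 1: T rot3 at col 2 lands with bottom-row=0; cleared 0 line(s) (total 0); column heights now [0 0 2 3 0], max=3
Drop 2: I rot1 at col 3 lands with bottom-row=3; cleared 0 line(s) (total 0); column heights now [0 0 2 7 0], max=7
Drop 3: I rot3 at col 0 lands with bottom-row=0; cleared 0 line(s) (total 0); column heights now [4 0 2 7 0], max=7
Test piece Z rot0 at col 2 (width 3): heights before test = [4 0 2 7 0]; fits = False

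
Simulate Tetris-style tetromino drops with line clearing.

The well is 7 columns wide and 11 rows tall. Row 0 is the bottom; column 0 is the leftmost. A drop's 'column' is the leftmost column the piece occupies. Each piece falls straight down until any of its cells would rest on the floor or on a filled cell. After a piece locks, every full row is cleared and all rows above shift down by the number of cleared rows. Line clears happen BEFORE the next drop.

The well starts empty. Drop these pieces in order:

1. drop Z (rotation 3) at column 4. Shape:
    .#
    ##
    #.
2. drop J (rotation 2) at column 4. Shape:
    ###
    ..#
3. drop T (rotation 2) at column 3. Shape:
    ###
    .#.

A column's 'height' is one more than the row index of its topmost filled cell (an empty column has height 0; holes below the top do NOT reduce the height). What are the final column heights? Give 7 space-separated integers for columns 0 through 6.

Drop 1: Z rot3 at col 4 lands with bottom-row=0; cleared 0 line(s) (total 0); column heights now [0 0 0 0 2 3 0], max=3
Drop 2: J rot2 at col 4 lands with bottom-row=2; cleared 0 line(s) (total 0); column heights now [0 0 0 0 4 4 4], max=4
Drop 3: T rot2 at col 3 lands with bottom-row=4; cleared 0 line(s) (total 0); column heights now [0 0 0 6 6 6 4], max=6

Answer: 0 0 0 6 6 6 4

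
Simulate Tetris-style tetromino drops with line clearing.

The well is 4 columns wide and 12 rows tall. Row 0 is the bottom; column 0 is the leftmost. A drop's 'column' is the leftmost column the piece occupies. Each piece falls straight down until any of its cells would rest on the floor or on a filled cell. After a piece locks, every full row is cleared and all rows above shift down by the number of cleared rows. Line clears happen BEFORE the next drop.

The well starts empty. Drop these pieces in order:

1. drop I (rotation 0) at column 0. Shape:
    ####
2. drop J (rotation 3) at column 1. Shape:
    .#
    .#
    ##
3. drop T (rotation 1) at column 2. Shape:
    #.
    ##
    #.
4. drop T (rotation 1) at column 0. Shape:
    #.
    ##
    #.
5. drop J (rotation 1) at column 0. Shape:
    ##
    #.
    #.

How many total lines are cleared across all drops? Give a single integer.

Drop 1: I rot0 at col 0 lands with bottom-row=0; cleared 1 line(s) (total 1); column heights now [0 0 0 0], max=0
Drop 2: J rot3 at col 1 lands with bottom-row=0; cleared 0 line(s) (total 1); column heights now [0 1 3 0], max=3
Drop 3: T rot1 at col 2 lands with bottom-row=3; cleared 0 line(s) (total 1); column heights now [0 1 6 5], max=6
Drop 4: T rot1 at col 0 lands with bottom-row=0; cleared 0 line(s) (total 1); column heights now [3 2 6 5], max=6
Drop 5: J rot1 at col 0 lands with bottom-row=3; cleared 0 line(s) (total 1); column heights now [6 6 6 5], max=6

Answer: 1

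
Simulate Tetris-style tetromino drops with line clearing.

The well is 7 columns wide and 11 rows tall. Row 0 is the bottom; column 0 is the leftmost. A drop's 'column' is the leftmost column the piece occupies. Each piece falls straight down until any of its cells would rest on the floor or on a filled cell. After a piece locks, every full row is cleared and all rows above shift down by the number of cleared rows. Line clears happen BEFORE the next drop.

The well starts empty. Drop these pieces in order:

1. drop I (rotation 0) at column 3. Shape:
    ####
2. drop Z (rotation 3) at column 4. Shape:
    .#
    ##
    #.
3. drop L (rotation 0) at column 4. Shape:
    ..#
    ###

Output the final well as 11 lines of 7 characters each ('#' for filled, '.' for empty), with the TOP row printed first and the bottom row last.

Answer: .......
.......
.......
.......
.......
......#
....###
.....#.
....##.
....#..
...####

Derivation:
Drop 1: I rot0 at col 3 lands with bottom-row=0; cleared 0 line(s) (total 0); column heights now [0 0 0 1 1 1 1], max=1
Drop 2: Z rot3 at col 4 lands with bottom-row=1; cleared 0 line(s) (total 0); column heights now [0 0 0 1 3 4 1], max=4
Drop 3: L rot0 at col 4 lands with bottom-row=4; cleared 0 line(s) (total 0); column heights now [0 0 0 1 5 5 6], max=6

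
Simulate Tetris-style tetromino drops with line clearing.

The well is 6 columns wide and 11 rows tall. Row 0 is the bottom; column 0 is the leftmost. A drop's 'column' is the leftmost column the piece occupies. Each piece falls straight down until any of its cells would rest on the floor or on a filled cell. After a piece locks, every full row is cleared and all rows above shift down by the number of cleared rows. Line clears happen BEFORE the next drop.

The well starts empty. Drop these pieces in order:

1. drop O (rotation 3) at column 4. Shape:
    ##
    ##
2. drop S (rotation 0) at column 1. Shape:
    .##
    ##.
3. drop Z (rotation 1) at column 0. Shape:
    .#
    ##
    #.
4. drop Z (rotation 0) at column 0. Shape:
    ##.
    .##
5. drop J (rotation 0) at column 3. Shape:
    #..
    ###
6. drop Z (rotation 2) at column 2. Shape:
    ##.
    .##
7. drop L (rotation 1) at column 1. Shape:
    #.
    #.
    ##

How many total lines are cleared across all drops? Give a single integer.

Drop 1: O rot3 at col 4 lands with bottom-row=0; cleared 0 line(s) (total 0); column heights now [0 0 0 0 2 2], max=2
Drop 2: S rot0 at col 1 lands with bottom-row=0; cleared 0 line(s) (total 0); column heights now [0 1 2 2 2 2], max=2
Drop 3: Z rot1 at col 0 lands with bottom-row=0; cleared 1 line(s) (total 1); column heights now [1 2 1 0 1 1], max=2
Drop 4: Z rot0 at col 0 lands with bottom-row=2; cleared 0 line(s) (total 1); column heights now [4 4 3 0 1 1], max=4
Drop 5: J rot0 at col 3 lands with bottom-row=1; cleared 0 line(s) (total 1); column heights now [4 4 3 3 2 2], max=4
Drop 6: Z rot2 at col 2 lands with bottom-row=3; cleared 0 line(s) (total 1); column heights now [4 4 5 5 4 2], max=5
Drop 7: L rot1 at col 1 lands with bottom-row=5; cleared 0 line(s) (total 1); column heights now [4 8 6 5 4 2], max=8

Answer: 1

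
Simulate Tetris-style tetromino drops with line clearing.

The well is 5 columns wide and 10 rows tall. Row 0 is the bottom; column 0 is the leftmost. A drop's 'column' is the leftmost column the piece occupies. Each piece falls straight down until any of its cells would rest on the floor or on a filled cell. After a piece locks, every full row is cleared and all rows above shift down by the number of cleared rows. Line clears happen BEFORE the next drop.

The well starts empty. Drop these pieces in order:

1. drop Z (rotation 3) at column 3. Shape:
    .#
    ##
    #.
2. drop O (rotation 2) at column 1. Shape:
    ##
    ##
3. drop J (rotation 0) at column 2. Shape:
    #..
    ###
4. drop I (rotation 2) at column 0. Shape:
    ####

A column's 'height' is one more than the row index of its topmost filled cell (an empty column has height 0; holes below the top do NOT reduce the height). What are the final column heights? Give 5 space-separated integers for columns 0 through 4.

Answer: 6 6 6 6 4

Derivation:
Drop 1: Z rot3 at col 3 lands with bottom-row=0; cleared 0 line(s) (total 0); column heights now [0 0 0 2 3], max=3
Drop 2: O rot2 at col 1 lands with bottom-row=0; cleared 0 line(s) (total 0); column heights now [0 2 2 2 3], max=3
Drop 3: J rot0 at col 2 lands with bottom-row=3; cleared 0 line(s) (total 0); column heights now [0 2 5 4 4], max=5
Drop 4: I rot2 at col 0 lands with bottom-row=5; cleared 0 line(s) (total 0); column heights now [6 6 6 6 4], max=6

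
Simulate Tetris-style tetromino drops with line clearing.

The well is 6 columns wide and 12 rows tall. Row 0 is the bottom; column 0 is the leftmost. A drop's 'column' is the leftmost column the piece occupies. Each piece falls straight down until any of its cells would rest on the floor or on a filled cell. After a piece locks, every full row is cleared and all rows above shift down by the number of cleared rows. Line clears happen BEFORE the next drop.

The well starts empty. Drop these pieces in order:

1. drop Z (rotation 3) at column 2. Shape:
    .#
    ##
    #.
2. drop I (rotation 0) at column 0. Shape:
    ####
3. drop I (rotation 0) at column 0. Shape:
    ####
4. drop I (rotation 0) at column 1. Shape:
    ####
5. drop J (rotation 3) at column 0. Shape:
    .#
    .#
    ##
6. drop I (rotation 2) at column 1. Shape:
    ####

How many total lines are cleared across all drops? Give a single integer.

Drop 1: Z rot3 at col 2 lands with bottom-row=0; cleared 0 line(s) (total 0); column heights now [0 0 2 3 0 0], max=3
Drop 2: I rot0 at col 0 lands with bottom-row=3; cleared 0 line(s) (total 0); column heights now [4 4 4 4 0 0], max=4
Drop 3: I rot0 at col 0 lands with bottom-row=4; cleared 0 line(s) (total 0); column heights now [5 5 5 5 0 0], max=5
Drop 4: I rot0 at col 1 lands with bottom-row=5; cleared 0 line(s) (total 0); column heights now [5 6 6 6 6 0], max=6
Drop 5: J rot3 at col 0 lands with bottom-row=6; cleared 0 line(s) (total 0); column heights now [7 9 6 6 6 0], max=9
Drop 6: I rot2 at col 1 lands with bottom-row=9; cleared 0 line(s) (total 0); column heights now [7 10 10 10 10 0], max=10

Answer: 0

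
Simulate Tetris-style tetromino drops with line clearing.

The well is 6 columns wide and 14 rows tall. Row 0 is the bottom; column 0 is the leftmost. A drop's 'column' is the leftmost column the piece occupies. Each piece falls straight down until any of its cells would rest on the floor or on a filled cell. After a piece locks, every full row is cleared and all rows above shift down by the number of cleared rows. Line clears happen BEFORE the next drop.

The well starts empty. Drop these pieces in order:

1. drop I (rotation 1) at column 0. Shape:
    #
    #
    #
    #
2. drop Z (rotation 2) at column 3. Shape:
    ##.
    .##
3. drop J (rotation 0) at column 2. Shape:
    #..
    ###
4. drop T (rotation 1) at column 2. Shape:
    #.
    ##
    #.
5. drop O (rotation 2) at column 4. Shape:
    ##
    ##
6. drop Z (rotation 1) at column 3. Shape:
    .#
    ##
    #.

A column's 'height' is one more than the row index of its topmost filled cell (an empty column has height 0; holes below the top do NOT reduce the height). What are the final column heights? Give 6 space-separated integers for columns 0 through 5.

Answer: 4 0 7 8 9 5

Derivation:
Drop 1: I rot1 at col 0 lands with bottom-row=0; cleared 0 line(s) (total 0); column heights now [4 0 0 0 0 0], max=4
Drop 2: Z rot2 at col 3 lands with bottom-row=0; cleared 0 line(s) (total 0); column heights now [4 0 0 2 2 1], max=4
Drop 3: J rot0 at col 2 lands with bottom-row=2; cleared 0 line(s) (total 0); column heights now [4 0 4 3 3 1], max=4
Drop 4: T rot1 at col 2 lands with bottom-row=4; cleared 0 line(s) (total 0); column heights now [4 0 7 6 3 1], max=7
Drop 5: O rot2 at col 4 lands with bottom-row=3; cleared 0 line(s) (total 0); column heights now [4 0 7 6 5 5], max=7
Drop 6: Z rot1 at col 3 lands with bottom-row=6; cleared 0 line(s) (total 0); column heights now [4 0 7 8 9 5], max=9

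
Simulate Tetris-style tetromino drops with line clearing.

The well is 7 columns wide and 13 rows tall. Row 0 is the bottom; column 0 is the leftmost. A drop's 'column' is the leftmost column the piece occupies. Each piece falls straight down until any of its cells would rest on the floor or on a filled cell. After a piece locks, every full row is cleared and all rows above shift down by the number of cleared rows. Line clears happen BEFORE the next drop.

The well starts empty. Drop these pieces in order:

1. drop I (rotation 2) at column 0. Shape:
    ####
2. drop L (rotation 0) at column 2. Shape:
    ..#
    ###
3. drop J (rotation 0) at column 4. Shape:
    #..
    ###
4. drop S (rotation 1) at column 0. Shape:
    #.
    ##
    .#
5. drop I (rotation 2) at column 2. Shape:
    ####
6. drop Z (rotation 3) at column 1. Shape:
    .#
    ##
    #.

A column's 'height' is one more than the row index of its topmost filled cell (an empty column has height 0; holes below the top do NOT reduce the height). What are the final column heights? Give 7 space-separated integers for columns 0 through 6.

Drop 1: I rot2 at col 0 lands with bottom-row=0; cleared 0 line(s) (total 0); column heights now [1 1 1 1 0 0 0], max=1
Drop 2: L rot0 at col 2 lands with bottom-row=1; cleared 0 line(s) (total 0); column heights now [1 1 2 2 3 0 0], max=3
Drop 3: J rot0 at col 4 lands with bottom-row=3; cleared 0 line(s) (total 0); column heights now [1 1 2 2 5 4 4], max=5
Drop 4: S rot1 at col 0 lands with bottom-row=1; cleared 0 line(s) (total 0); column heights now [4 3 2 2 5 4 4], max=5
Drop 5: I rot2 at col 2 lands with bottom-row=5; cleared 0 line(s) (total 0); column heights now [4 3 6 6 6 6 4], max=6
Drop 6: Z rot3 at col 1 lands with bottom-row=5; cleared 0 line(s) (total 0); column heights now [4 7 8 6 6 6 4], max=8

Answer: 4 7 8 6 6 6 4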